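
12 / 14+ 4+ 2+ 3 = 69 / 7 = 9.86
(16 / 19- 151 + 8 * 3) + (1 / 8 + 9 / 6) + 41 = -12697 / 152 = -83.53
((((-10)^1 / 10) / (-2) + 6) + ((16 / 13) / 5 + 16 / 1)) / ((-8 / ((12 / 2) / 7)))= -8871 / 3640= -2.44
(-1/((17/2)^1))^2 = 4/289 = 0.01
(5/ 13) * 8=3.08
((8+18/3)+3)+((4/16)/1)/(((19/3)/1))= 1295/76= 17.04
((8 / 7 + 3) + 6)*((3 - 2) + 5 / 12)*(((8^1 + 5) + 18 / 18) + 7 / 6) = 15691 / 72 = 217.93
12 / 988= 3 / 247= 0.01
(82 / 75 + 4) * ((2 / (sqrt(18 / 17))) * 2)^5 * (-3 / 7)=-14130944 * sqrt(34) / 42525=-1937.61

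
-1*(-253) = 253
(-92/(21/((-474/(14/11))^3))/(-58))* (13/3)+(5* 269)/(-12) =-14127518771957/835548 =-16908087.59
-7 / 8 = -0.88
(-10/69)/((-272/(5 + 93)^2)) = 12005/2346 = 5.12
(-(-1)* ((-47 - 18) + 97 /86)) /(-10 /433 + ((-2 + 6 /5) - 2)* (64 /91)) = 32.06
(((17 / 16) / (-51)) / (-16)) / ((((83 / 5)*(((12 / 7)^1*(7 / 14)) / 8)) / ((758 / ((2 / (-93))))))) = -411215 / 15936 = -25.80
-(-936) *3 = 2808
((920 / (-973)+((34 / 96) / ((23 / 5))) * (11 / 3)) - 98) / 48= -2.06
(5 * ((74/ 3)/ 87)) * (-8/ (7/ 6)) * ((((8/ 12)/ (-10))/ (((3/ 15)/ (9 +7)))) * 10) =947200/ 1827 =518.45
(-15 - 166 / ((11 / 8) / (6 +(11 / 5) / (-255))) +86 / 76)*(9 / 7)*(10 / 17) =-557.54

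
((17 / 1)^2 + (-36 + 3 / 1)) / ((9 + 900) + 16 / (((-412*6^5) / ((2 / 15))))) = 384445440 / 1365081659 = 0.28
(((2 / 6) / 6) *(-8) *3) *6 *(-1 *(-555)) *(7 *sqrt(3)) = -31080 *sqrt(3) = -53832.14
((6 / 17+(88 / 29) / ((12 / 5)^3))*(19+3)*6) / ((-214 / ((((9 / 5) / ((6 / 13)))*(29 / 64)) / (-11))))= 792467 / 13969920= 0.06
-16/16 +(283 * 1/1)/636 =-353/636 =-0.56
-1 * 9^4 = -6561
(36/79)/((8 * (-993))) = -3/52298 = -0.00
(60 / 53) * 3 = 180 / 53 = 3.40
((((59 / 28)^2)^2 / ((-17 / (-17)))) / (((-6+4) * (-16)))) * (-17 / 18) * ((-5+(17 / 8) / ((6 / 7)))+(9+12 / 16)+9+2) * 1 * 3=-25749392125 / 809238528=-31.82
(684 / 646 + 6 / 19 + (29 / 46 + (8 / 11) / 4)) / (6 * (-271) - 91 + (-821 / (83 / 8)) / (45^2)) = -60072862275 / 47166791917234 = -0.00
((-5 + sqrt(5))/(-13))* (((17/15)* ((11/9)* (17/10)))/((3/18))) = 3179/585 -3179* sqrt(5)/2925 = 3.00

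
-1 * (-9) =9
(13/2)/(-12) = -13/24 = -0.54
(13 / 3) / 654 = 13 / 1962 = 0.01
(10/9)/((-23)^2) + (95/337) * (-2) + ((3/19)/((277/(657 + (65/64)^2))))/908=-17627489858228293/31405611128537088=-0.56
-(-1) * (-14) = -14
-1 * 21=-21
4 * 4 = 16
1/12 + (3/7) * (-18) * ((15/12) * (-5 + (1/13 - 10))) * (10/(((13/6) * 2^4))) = 295229/7098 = 41.59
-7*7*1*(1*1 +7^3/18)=-982.72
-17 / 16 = -1.06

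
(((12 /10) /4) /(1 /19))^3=185.19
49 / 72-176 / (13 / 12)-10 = -160787 / 936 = -171.78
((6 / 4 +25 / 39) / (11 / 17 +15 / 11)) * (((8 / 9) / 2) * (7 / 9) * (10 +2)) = 218603 / 49491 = 4.42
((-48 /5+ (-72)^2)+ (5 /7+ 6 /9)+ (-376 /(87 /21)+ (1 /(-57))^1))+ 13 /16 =4707839347 /925680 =5085.82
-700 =-700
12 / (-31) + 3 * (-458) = -42606 / 31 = -1374.39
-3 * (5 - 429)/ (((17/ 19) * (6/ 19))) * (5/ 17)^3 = 9566500/ 83521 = 114.54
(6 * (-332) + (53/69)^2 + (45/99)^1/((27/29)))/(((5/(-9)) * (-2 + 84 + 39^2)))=2.24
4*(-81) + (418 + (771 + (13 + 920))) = 1798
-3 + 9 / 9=-2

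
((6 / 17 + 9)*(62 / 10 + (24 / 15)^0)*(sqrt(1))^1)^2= 32764176 / 7225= 4534.83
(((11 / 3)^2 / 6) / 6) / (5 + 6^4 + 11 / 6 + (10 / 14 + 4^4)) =847 / 3537054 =0.00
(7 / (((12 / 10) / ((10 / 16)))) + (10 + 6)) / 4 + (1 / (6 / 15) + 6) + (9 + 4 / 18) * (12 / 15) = 59873 / 2880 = 20.79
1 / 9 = 0.11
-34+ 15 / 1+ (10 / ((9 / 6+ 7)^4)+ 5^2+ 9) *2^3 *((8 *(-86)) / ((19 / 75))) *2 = -1477491.72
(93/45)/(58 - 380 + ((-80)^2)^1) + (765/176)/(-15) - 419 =-3363942347/8022960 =-419.29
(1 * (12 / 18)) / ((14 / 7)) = 1 / 3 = 0.33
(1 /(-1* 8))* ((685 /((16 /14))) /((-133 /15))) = 8.45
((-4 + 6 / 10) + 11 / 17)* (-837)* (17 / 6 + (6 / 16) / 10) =22491027 / 3400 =6615.01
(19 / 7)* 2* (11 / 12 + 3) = 893 / 42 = 21.26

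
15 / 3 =5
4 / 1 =4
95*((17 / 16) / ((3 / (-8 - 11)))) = -30685 / 48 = -639.27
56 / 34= 28 / 17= 1.65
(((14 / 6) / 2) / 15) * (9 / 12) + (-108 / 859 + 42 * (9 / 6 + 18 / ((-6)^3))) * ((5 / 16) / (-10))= -1481971 / 824640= -1.80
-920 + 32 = -888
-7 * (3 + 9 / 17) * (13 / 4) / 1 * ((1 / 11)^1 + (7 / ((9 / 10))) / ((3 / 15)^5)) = -1094847845 / 561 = -1951600.44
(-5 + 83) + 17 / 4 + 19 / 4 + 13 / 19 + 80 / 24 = 5188 / 57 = 91.02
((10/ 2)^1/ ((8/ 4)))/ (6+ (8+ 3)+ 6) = 5/ 46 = 0.11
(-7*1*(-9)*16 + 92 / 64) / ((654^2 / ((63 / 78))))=113057 / 59309952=0.00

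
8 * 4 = 32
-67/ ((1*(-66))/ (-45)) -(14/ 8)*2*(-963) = 36573/ 11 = 3324.82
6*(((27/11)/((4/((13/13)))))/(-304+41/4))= -162/12925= -0.01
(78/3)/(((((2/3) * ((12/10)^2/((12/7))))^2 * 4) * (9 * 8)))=8125/28224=0.29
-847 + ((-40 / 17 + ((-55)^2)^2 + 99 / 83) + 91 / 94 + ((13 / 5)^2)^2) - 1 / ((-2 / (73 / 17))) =379243117376087 / 41448125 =9149825.65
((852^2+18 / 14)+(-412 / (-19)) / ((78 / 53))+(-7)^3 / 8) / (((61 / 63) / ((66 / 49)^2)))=98405300475801 / 72351734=1360095.95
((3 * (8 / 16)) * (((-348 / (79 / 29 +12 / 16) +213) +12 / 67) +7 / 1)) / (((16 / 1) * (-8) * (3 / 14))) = -1417675 / 216008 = -6.56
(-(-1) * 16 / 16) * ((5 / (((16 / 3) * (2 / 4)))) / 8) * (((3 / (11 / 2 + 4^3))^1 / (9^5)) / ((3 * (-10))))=-1 / 175099968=-0.00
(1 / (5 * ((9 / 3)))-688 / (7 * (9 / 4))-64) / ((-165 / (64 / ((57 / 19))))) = 2169536 / 155925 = 13.91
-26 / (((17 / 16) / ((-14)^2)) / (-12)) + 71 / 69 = 67513015 / 1173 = 57555.85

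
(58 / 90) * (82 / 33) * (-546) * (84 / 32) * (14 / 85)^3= -1039143196 / 101330625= -10.25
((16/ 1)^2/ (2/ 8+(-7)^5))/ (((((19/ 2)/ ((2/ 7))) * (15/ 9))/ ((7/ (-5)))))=4096/ 10644275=0.00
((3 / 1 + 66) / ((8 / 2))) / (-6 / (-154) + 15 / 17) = 30107 / 1608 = 18.72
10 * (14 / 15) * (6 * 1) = 56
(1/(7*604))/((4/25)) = 25/16912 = 0.00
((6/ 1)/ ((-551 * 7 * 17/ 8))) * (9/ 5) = -432/ 327845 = -0.00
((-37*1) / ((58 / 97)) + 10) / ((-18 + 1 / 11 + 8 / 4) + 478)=-1947 / 17342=-0.11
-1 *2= -2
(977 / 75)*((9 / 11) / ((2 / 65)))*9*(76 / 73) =13031226 / 4015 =3245.64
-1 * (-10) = 10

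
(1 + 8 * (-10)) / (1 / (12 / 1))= -948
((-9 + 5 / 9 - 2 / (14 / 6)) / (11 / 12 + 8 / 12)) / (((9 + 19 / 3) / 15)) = -17580 / 3059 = -5.75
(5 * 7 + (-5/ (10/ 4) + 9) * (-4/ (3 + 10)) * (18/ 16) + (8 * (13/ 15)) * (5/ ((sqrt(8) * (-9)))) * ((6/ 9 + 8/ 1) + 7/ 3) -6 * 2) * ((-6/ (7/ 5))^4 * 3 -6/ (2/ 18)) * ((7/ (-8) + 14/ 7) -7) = -28921100085/ 249704 + 286307879 * sqrt(2)/ 4802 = -31502.40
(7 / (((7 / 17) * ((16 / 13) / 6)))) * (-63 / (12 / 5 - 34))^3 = 20722645125 / 31554496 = 656.73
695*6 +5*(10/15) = 12520/3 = 4173.33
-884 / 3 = -294.67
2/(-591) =-0.00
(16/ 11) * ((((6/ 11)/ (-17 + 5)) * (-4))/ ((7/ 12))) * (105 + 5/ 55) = 443904/ 9317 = 47.64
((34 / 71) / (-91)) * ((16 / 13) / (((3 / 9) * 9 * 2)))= -272 / 251979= -0.00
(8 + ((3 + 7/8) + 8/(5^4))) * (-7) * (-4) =416073/1250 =332.86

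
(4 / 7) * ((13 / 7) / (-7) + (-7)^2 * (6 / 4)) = 14354 / 343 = 41.85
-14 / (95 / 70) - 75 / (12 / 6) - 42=-3413 / 38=-89.82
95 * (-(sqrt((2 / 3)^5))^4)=-97280 / 59049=-1.65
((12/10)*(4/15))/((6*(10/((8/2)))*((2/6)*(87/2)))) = 16/10875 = 0.00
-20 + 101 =81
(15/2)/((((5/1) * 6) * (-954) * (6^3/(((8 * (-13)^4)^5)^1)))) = -9730541452738969312666112/12879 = -755535480451818410797.90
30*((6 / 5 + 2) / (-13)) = -96 / 13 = -7.38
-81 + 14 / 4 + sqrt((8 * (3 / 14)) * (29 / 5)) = -155 / 2 + 2 * sqrt(3045) / 35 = -74.35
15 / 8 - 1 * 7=-5.12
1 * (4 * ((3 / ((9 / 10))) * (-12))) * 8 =-1280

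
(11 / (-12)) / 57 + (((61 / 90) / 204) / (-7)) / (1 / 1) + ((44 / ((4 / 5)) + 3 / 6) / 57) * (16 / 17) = 115649 / 128520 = 0.90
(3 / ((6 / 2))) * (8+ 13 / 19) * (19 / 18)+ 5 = 14.17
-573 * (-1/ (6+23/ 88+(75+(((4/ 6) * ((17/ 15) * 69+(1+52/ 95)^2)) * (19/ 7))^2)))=5017219515000/ 186940081719967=0.03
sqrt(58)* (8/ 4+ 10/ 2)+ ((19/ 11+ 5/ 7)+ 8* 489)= 7* sqrt(58)+ 301412/ 77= 3967.75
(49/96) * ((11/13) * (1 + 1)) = 539/624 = 0.86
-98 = -98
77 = 77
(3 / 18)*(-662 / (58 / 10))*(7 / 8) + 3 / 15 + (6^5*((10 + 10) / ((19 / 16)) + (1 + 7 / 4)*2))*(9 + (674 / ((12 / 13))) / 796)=22670199664751 / 13157880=1722937.10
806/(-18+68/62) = -12493/262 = -47.68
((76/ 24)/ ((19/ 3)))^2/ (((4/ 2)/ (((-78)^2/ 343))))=1521/ 686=2.22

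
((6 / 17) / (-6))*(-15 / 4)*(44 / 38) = 165 / 646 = 0.26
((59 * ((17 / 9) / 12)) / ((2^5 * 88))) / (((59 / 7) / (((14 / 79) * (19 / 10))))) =15827 / 120130560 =0.00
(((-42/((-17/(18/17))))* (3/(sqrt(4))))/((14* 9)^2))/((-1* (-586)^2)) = -1/1389380216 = -0.00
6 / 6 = 1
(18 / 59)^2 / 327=0.00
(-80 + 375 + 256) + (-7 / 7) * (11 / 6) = 3295 / 6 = 549.17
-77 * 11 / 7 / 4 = -121 / 4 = -30.25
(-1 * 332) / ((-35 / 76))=25232 / 35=720.91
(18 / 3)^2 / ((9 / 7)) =28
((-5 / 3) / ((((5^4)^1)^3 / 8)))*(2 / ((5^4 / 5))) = -0.00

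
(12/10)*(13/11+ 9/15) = 588/275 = 2.14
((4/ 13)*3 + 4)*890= 56960/ 13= 4381.54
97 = 97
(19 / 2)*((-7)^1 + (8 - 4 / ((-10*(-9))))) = 817 / 90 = 9.08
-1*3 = -3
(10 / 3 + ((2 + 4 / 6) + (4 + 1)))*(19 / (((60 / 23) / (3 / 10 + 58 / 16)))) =754699 / 2400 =314.46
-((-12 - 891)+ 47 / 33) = 901.58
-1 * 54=-54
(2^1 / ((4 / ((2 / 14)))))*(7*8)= 4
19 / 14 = 1.36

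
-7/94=-0.07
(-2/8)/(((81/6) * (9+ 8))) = -1/918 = -0.00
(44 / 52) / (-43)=-0.02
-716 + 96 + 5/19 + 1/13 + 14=-149598/247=-605.66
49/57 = 0.86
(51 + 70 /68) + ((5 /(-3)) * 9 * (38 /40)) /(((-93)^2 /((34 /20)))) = 101995049 /1960440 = 52.03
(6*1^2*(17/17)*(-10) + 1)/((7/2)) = -118/7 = -16.86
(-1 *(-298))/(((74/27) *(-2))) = -4023/74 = -54.36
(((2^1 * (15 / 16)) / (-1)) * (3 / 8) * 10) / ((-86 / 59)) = 13275 / 2752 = 4.82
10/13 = 0.77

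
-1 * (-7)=7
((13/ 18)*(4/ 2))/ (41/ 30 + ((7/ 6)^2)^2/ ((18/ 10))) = 84240/ 139729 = 0.60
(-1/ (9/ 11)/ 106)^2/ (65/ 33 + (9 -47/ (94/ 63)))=-1331/ 205534530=-0.00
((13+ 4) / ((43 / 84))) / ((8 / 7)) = 2499 / 86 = 29.06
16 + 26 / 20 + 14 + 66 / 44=164 / 5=32.80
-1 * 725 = -725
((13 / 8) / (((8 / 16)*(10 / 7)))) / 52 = 7 / 160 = 0.04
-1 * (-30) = 30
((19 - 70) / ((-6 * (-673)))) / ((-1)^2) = -17 / 1346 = -0.01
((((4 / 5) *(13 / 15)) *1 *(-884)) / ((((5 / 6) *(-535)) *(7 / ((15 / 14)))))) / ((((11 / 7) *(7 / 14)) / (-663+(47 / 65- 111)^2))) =79281007968 / 25746875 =3079.25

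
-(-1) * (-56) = -56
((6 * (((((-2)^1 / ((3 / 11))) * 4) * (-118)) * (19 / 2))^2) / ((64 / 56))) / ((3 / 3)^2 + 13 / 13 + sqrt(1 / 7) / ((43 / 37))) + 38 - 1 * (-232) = 440838590591582 / 151209 - 27094728141712 * sqrt(7) / 151209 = 2441340648.29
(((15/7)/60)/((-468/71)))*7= -71/1872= -0.04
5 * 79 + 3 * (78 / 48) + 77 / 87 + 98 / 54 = 2521729 / 6264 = 402.57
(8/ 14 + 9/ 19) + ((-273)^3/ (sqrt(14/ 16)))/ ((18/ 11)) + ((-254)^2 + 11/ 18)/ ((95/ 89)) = 723501787/ 11970 - 3552549 * sqrt(14) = -13231978.28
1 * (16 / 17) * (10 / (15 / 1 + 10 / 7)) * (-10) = -2240 / 391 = -5.73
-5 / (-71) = 5 / 71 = 0.07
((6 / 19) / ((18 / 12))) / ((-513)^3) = -4 / 2565108243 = -0.00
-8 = -8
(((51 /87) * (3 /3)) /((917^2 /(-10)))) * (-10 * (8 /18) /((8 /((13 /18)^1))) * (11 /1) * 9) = 60775 /219472029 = 0.00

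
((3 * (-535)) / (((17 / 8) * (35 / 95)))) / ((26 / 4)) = -487920 / 1547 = -315.40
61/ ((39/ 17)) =26.59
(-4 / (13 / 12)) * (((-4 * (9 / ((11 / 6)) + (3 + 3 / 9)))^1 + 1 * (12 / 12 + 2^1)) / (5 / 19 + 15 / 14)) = 4209184 / 50765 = 82.92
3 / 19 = 0.16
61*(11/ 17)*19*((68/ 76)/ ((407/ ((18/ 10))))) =549/ 185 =2.97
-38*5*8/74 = -760/37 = -20.54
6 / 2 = 3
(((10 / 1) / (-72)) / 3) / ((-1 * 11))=5 / 1188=0.00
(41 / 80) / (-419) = -41 / 33520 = -0.00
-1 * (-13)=13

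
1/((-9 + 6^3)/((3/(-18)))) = -1/1242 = -0.00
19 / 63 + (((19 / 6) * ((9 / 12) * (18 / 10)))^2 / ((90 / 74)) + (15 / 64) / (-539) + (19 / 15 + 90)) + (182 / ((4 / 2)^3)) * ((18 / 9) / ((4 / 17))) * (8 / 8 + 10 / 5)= 6662552047 / 9702000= 686.72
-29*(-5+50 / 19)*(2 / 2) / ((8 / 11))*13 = 186615 / 152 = 1227.73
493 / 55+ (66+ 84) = 8743 / 55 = 158.96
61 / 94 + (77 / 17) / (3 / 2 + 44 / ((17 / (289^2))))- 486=-335324427601 / 690890506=-485.35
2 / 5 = 0.40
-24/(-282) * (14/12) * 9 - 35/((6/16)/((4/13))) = -27.82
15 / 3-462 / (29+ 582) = 2593 / 611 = 4.24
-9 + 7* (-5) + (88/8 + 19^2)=328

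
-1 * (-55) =55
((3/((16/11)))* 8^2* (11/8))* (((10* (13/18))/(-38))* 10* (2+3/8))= -39325/48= -819.27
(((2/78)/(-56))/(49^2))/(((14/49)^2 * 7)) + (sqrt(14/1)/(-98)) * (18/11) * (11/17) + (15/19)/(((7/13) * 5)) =16694477/56932512 - 9 * sqrt(14)/833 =0.25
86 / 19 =4.53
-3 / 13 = -0.23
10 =10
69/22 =3.14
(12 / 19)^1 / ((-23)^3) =-12 / 231173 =-0.00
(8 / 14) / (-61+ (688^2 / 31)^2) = 3844 / 1568381386005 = 0.00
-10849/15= -723.27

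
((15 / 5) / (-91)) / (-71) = 3 / 6461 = 0.00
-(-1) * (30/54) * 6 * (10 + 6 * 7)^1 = 520/3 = 173.33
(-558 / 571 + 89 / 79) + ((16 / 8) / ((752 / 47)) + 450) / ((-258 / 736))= -1283.93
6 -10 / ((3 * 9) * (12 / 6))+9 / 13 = 2284 / 351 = 6.51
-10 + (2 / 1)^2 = -6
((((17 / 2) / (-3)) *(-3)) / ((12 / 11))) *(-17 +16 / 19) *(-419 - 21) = 3157495 / 57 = 55394.65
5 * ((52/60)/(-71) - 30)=-31963/213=-150.06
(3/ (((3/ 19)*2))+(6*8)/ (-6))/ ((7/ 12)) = 18/ 7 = 2.57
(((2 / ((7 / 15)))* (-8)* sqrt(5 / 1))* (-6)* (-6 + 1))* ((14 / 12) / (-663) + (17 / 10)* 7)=-27365.42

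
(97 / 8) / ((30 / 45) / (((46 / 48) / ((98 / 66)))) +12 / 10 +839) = 0.01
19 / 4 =4.75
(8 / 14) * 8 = 32 / 7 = 4.57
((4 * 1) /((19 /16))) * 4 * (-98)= -25088 /19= -1320.42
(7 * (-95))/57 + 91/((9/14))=1169/9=129.89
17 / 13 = 1.31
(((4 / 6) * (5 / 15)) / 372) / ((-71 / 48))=-8 / 19809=-0.00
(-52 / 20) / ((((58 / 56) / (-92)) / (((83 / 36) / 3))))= 177.49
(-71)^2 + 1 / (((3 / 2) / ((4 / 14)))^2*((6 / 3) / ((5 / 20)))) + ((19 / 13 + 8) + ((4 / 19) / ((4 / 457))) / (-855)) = 5806917789 / 1149785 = 5050.44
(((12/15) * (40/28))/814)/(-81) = -4/230769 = -0.00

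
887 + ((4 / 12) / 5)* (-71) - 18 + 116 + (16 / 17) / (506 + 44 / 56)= 39411696 / 40205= 980.27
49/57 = 0.86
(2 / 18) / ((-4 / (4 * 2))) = -2 / 9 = -0.22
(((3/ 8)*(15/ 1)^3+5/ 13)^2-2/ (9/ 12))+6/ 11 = 572076426305/ 356928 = 1602778.23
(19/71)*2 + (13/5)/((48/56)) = 7601/2130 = 3.57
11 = 11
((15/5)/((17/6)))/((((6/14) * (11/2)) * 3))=28/187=0.15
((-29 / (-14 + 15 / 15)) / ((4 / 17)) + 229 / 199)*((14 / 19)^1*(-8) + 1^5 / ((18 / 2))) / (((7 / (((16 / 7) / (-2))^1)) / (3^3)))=652829010 / 2408497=271.05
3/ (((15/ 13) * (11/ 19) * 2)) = 247/ 110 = 2.25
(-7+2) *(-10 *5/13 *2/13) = 500/169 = 2.96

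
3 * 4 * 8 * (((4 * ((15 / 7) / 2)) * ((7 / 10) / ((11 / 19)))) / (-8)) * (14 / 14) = -684 / 11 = -62.18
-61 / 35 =-1.74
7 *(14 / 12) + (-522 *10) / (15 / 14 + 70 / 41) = -123445 / 66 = -1870.38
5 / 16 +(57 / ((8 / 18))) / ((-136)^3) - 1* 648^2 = -4224997001089 / 10061824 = -419903.69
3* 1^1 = 3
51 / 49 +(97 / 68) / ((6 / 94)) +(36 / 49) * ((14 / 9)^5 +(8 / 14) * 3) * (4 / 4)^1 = 4795920487 / 153028764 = 31.34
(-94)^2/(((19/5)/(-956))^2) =201888462400/361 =559247818.28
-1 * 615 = -615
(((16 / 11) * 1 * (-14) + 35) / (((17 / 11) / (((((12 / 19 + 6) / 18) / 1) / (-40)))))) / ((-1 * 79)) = 1127 / 1020680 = 0.00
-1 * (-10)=10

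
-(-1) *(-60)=-60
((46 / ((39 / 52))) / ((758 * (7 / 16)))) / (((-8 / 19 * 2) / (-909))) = 529644 / 2653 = 199.64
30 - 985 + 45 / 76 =-72535 / 76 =-954.41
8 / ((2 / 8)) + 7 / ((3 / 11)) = 173 / 3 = 57.67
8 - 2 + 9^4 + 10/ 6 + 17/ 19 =374465/ 57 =6569.56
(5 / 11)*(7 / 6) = 35 / 66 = 0.53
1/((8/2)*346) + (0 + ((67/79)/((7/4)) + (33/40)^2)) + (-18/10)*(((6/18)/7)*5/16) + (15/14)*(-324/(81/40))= -3723751937/21867200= -170.29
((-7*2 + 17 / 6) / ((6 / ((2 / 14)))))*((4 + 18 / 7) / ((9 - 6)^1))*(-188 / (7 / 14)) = 289708 / 1323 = 218.98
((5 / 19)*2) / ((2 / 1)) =5 / 19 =0.26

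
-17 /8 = -2.12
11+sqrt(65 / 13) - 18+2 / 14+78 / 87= -1210 / 203+sqrt(5)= -3.72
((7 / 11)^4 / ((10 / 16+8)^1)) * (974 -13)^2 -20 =17718786788 / 1010229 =17539.38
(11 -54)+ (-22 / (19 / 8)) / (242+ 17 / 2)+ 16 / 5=-1896041 / 47595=-39.84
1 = 1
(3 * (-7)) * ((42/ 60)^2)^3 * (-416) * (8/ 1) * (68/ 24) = 364006006/ 15625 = 23296.38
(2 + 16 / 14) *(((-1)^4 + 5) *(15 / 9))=220 / 7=31.43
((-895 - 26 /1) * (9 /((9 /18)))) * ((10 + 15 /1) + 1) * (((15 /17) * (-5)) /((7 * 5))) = 6465420 /119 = 54331.26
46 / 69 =2 / 3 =0.67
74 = 74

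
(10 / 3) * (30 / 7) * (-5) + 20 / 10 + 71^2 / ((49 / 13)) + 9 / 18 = 124311 / 98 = 1268.48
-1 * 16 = -16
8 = 8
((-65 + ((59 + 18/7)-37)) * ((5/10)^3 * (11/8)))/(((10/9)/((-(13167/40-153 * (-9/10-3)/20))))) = 2245.17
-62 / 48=-31 / 24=-1.29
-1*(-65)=65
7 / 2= 3.50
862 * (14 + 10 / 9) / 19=117232 / 171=685.57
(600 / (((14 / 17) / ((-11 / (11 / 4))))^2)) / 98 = 346800 / 2401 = 144.44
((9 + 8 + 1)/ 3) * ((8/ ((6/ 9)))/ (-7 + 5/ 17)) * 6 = -1224/ 19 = -64.42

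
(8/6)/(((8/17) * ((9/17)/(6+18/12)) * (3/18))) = 1445/6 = 240.83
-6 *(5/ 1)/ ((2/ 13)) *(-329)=64155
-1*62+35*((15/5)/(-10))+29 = -43.50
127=127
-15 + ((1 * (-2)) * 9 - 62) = -95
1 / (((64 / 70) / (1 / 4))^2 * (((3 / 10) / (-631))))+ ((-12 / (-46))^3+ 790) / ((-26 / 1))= -187.65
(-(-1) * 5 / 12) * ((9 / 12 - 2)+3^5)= 4835 / 48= 100.73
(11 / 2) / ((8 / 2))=11 / 8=1.38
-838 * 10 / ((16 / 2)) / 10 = -419 / 4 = -104.75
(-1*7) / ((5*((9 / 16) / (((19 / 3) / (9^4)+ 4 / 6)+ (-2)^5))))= 13814416 / 177147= 77.98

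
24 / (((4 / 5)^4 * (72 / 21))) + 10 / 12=13765 / 768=17.92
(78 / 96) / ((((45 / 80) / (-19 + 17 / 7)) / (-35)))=7540 / 9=837.78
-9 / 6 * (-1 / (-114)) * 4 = -0.05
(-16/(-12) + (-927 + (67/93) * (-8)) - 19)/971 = -0.98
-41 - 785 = -826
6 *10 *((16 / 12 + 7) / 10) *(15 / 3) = 250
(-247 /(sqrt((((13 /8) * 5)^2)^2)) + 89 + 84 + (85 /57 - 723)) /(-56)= 1461491 /148200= 9.86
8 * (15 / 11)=120 / 11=10.91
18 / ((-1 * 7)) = -18 / 7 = -2.57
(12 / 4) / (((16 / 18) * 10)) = 27 / 80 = 0.34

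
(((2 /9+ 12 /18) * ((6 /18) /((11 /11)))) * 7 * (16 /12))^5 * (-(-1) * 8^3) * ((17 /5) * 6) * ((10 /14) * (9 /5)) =1402461440966656 /645700815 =2171998.87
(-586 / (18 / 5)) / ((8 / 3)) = -61.04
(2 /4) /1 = 1 /2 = 0.50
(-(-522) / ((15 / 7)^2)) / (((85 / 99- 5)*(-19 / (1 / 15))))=46893 / 486875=0.10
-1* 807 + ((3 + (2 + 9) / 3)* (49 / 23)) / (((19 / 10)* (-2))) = -1062877 / 1311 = -810.74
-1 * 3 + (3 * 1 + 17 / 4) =17 / 4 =4.25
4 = 4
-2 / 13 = -0.15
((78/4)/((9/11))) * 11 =1573/6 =262.17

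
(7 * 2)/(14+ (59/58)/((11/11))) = 812/871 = 0.93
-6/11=-0.55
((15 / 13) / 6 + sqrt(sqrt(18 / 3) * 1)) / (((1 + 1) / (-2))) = -1.76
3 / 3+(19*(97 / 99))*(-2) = -3587 / 99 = -36.23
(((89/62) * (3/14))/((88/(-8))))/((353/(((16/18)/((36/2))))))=-89/22750497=-0.00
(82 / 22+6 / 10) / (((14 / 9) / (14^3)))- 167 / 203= 7632.49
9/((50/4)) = 18/25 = 0.72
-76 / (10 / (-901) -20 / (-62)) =-530689 / 2175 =-243.99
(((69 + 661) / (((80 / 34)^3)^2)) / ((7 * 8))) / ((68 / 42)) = 310948683 / 6553600000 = 0.05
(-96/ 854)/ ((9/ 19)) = -0.24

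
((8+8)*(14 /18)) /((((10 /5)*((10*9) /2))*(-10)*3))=-0.00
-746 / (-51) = 746 / 51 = 14.63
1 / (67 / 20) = 20 / 67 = 0.30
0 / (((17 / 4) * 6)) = 0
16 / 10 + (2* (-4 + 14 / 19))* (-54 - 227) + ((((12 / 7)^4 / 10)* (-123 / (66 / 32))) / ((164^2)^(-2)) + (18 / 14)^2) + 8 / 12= -56089174724495063 / 1505427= -37257983764.40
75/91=0.82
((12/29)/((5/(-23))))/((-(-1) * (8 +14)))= -138/1595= -0.09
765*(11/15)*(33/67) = 18513/67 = 276.31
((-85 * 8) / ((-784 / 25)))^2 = 470.18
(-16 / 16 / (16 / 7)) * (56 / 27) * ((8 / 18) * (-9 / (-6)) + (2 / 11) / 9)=-1666 / 2673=-0.62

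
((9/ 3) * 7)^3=9261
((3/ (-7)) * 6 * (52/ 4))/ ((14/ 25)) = -2925/ 49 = -59.69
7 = 7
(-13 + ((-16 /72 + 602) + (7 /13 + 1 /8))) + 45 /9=594.44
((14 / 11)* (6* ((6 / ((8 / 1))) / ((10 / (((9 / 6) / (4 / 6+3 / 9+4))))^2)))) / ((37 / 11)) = 567 / 370000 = 0.00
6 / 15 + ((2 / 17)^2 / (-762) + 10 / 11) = 7927738 / 6055995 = 1.31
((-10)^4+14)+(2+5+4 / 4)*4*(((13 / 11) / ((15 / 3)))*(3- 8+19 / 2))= 552642 / 55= 10048.04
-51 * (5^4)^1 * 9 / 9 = -31875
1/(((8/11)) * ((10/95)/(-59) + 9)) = 1121/7336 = 0.15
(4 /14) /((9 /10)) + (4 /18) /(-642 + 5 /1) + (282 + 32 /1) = 200220 /637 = 314.32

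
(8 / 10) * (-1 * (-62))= 248 / 5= 49.60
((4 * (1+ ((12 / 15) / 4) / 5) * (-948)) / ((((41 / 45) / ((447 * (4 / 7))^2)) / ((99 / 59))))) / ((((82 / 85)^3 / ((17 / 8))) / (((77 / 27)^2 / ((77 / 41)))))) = -138253230047704200 / 28464373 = -4857062196.58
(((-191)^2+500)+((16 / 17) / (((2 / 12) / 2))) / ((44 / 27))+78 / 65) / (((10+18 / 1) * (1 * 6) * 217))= 235271 / 231880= 1.01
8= 8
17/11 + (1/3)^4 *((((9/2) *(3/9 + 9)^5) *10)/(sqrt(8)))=17/11 + 21512960 *sqrt(2)/2187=13912.80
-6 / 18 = -1 / 3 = -0.33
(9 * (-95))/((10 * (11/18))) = -1539/11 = -139.91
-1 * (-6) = 6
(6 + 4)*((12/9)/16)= 5/6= 0.83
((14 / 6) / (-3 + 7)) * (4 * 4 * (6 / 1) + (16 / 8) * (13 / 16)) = 5467 / 96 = 56.95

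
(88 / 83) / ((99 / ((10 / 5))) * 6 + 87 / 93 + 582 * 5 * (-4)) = -62 / 663253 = -0.00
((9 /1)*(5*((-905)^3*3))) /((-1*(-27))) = -3706088125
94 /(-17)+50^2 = 42406 /17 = 2494.47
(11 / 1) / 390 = 11 / 390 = 0.03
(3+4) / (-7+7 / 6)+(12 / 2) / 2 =9 / 5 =1.80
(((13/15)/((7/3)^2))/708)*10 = 13/5782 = 0.00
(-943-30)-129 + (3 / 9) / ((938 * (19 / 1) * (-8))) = -471356257 / 427728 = -1102.00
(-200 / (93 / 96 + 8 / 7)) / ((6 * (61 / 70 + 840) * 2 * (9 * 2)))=-392000 / 751713831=-0.00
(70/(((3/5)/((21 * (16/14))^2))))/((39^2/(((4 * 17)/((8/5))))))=952000/507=1877.71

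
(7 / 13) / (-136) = -7 / 1768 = -0.00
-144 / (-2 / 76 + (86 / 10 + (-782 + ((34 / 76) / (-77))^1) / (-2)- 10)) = -4213440 / 11399011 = -0.37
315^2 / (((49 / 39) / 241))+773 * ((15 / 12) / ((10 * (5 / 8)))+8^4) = 110996688 / 5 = 22199337.60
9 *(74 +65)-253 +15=1013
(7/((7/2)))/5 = 2/5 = 0.40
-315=-315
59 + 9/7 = 422/7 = 60.29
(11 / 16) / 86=11 / 1376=0.01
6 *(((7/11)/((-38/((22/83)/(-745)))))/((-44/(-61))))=1281/25847030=0.00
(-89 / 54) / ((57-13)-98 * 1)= 89 / 2916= 0.03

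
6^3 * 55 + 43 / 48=570283 / 48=11880.90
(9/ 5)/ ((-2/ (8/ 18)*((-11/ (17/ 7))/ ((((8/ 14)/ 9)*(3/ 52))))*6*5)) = 17/ 1576575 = 0.00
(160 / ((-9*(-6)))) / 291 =80 / 7857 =0.01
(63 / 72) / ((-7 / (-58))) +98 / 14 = 57 / 4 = 14.25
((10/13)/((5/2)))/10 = 2/65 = 0.03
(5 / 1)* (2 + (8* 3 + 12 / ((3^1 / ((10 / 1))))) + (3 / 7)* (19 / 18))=13955 / 42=332.26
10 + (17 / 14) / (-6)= 823 / 84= 9.80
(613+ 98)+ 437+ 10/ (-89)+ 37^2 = 224003/ 89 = 2516.89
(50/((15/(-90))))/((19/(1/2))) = -7.89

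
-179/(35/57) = -291.51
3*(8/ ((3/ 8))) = 64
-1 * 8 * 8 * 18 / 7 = -1152 / 7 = -164.57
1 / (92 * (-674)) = -1 / 62008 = -0.00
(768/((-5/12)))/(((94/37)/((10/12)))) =-28416/47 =-604.60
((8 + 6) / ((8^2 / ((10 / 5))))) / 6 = 7 / 96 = 0.07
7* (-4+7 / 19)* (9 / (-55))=4347 / 1045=4.16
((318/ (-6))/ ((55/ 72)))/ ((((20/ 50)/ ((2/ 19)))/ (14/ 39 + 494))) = -24524160/ 2717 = -9026.19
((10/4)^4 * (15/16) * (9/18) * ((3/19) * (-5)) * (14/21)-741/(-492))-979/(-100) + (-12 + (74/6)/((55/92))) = 1692840197/164524800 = 10.29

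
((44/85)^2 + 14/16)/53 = 66063/3063400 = 0.02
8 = 8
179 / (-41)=-4.37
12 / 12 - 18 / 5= -13 / 5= -2.60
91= 91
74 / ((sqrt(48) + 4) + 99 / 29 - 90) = -5139670 / 5695657 - 248936 * sqrt(3) / 5695657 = -0.98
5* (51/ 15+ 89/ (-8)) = -309/ 8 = -38.62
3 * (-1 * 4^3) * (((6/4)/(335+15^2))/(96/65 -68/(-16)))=-936/10423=-0.09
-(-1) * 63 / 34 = 63 / 34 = 1.85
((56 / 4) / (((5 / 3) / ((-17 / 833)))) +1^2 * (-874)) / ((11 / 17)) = -520132 / 385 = -1350.99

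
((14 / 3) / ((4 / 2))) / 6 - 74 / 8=-319 / 36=-8.86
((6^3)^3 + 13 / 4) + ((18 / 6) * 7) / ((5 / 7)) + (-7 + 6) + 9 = 201554733 / 20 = 10077736.65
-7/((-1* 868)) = 1/124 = 0.01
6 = 6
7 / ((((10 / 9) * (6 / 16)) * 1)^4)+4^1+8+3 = 154527 / 625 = 247.24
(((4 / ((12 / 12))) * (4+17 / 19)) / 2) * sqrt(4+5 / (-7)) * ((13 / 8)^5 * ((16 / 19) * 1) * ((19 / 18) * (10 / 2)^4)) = 7193801875 * sqrt(161) / 817152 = 111703.96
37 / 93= 0.40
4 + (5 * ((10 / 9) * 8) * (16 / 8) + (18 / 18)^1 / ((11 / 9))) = 9277 / 99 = 93.71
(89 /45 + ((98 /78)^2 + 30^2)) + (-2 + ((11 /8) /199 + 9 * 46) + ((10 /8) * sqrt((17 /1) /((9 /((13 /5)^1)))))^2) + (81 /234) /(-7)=1323.19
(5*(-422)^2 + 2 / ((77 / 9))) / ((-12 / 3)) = -34281179 / 154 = -222605.06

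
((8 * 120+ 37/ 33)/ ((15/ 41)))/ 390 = 1300397/ 193050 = 6.74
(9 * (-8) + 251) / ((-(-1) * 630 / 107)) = 19153 / 630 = 30.40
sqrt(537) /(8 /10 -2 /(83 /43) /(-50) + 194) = 2075 * sqrt(537) /404253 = 0.12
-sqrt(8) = -2* sqrt(2) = -2.83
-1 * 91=-91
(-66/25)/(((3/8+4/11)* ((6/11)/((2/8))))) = -2662/1625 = -1.64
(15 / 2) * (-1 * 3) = -45 / 2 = -22.50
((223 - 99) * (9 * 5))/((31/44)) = 7920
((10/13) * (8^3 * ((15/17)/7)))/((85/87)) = 1336320/26299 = 50.81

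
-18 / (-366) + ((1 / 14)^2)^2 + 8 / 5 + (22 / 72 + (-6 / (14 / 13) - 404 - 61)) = -49416527243 / 105451920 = -468.62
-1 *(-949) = 949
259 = 259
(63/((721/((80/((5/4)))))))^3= 191102976/1092727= 174.89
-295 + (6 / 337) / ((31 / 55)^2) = -95519665 / 323857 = -294.94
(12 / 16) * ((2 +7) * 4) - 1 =26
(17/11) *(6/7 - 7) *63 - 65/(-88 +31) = -374288/627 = -596.95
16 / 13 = 1.23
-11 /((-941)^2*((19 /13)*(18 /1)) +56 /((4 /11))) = -143 /302836504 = -0.00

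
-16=-16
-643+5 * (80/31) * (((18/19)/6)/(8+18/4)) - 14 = -386877/589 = -656.84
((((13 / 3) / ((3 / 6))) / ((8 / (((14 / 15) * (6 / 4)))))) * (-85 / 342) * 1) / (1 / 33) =-17017 / 1368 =-12.44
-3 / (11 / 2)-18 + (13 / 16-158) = -30929 / 176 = -175.73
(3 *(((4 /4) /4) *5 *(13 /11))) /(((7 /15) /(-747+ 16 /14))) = -15271425 /2156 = -7083.22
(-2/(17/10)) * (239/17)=-4780/289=-16.54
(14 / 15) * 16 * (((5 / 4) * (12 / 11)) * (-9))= -2016 / 11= -183.27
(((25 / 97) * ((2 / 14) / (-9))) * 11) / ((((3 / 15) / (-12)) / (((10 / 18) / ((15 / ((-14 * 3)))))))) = -11000 / 2619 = -4.20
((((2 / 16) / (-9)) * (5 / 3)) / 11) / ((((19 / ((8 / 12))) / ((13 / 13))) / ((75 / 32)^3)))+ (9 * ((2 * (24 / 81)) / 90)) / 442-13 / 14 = -5317130882051 / 5721109954560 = -0.93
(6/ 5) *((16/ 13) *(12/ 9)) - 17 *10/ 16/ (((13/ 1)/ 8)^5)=1915008/ 1856465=1.03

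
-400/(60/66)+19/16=-7021/16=-438.81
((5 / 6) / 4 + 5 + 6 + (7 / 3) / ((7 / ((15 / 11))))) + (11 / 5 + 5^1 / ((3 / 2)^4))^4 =114.91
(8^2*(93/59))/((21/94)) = 186496/413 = 451.56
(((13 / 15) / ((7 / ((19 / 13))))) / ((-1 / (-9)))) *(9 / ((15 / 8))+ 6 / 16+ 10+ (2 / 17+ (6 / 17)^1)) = 606423 / 23800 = 25.48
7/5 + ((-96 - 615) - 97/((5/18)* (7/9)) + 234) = -6472/7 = -924.57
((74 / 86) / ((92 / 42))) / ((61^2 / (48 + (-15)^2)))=212121 / 7360138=0.03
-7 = -7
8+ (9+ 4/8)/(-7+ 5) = 13/4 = 3.25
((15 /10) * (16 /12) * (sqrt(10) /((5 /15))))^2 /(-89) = -360 /89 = -4.04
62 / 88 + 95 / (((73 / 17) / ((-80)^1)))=-5682537 / 3212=-1769.16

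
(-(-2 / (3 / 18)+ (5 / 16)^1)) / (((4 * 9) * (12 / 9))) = 187 / 768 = 0.24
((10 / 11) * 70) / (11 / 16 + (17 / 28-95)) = -15680 / 23089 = -0.68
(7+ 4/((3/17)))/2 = 89/6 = 14.83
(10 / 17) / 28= 5 / 238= 0.02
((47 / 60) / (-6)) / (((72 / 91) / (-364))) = 60.06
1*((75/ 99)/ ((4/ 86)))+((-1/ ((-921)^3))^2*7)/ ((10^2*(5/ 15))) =3644968171452034083827/ 223784092386822557700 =16.29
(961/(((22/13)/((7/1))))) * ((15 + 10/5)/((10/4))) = 1486667/55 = 27030.31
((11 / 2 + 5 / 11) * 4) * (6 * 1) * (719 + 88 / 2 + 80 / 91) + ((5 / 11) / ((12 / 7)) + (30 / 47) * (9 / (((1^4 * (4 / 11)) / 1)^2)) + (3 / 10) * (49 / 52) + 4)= 308289382277 / 2822820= 109213.26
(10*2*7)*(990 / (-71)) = -138600 / 71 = -1952.11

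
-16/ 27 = -0.59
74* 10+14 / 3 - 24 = 720.67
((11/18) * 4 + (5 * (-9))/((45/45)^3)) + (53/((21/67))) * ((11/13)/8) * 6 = 212137/3276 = 64.75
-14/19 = -0.74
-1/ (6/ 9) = -3/ 2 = -1.50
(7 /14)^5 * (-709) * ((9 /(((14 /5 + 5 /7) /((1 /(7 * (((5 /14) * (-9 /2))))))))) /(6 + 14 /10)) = 24815 /36408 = 0.68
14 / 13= 1.08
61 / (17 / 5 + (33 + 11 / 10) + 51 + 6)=122 / 189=0.65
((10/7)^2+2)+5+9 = 884/49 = 18.04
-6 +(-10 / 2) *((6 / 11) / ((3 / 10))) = -166 / 11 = -15.09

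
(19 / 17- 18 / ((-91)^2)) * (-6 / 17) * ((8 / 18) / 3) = -1256264 / 21538881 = -0.06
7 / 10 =0.70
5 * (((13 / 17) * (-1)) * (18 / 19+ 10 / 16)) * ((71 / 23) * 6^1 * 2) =-3308955 / 14858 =-222.71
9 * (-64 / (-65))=576 / 65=8.86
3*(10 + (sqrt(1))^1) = 33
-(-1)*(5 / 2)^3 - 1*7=69 / 8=8.62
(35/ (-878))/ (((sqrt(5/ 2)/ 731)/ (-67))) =342839 * sqrt(10)/ 878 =1234.80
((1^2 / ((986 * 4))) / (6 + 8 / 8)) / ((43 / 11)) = 11 / 1187144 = 0.00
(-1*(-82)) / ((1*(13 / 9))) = 738 / 13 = 56.77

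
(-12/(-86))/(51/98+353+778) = 196/1589409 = 0.00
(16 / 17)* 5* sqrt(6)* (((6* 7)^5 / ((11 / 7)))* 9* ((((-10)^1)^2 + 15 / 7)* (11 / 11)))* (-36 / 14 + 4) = 8737642368000* sqrt(6) / 17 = 1258986197442.57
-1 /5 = -0.20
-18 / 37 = -0.49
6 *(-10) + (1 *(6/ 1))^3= 156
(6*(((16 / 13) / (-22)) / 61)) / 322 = -24 / 1404403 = -0.00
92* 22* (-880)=-1781120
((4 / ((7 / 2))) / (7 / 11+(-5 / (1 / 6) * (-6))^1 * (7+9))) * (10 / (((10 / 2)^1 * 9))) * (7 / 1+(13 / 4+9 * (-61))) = -94820 / 1996281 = -0.05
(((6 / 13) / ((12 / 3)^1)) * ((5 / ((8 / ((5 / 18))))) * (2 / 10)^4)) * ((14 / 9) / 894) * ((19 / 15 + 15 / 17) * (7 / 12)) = 6713 / 96020964000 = 0.00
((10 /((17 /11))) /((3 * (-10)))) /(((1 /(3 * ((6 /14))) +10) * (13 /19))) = -627 /21437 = -0.03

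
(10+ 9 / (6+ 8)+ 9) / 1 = 275 / 14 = 19.64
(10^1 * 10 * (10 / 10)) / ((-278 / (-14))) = 700 / 139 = 5.04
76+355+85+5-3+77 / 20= 10437 / 20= 521.85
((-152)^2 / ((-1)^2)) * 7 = 161728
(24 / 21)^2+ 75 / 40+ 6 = 3599 / 392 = 9.18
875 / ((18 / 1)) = 875 / 18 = 48.61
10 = 10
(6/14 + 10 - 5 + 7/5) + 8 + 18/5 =129/7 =18.43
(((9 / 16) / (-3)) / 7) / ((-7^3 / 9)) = 27 / 38416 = 0.00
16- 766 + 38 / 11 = -8212 / 11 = -746.55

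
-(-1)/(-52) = -1/52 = -0.02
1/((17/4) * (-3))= -4/51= -0.08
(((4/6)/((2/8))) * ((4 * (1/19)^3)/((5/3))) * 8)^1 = 256/34295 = 0.01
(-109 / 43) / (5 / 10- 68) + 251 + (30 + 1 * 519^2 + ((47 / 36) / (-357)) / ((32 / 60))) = 269642.03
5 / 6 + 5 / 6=5 / 3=1.67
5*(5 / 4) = 6.25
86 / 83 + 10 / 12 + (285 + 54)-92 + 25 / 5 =126427 / 498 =253.87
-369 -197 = -566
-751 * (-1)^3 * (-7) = -5257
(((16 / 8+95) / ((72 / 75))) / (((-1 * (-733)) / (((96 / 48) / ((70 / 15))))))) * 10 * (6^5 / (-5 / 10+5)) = 5238000 / 5131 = 1020.85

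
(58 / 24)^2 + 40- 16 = 4297 / 144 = 29.84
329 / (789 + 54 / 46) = 7567 / 18174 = 0.42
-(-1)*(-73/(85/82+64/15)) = -89790/6523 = -13.77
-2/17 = -0.12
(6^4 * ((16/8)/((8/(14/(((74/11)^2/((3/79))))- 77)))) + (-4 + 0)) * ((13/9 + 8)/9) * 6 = -458689258700/2920077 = -157081.22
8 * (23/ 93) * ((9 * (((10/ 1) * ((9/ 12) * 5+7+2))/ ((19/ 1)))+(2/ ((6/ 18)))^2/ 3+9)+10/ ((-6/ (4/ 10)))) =846676/ 5301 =159.72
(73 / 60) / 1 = 73 / 60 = 1.22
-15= -15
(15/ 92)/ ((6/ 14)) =35/ 92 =0.38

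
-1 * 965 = -965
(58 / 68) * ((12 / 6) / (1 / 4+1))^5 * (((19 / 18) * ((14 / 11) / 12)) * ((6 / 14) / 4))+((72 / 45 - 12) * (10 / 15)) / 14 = -14282932 / 36815625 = -0.39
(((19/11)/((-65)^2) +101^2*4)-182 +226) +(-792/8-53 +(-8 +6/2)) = 40691.00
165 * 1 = 165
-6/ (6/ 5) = -5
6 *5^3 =750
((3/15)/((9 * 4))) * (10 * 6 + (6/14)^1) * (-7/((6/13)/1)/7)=-611/840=-0.73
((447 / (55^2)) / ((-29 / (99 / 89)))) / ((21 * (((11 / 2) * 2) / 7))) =-1341 / 7807525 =-0.00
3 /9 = 0.33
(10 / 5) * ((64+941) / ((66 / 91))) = 30485 / 11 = 2771.36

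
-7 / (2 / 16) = -56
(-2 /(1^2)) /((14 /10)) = -1.43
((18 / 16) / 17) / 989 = 9 / 134504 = 0.00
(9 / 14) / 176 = 9 / 2464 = 0.00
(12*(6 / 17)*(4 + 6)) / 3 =240 / 17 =14.12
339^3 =38958219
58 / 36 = 29 / 18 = 1.61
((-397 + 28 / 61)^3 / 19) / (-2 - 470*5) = 4717723554423 / 3381108976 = 1395.32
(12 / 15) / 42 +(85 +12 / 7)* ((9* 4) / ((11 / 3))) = 983362 / 1155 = 851.40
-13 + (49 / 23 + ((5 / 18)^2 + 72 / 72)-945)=-7115113 / 7452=-954.79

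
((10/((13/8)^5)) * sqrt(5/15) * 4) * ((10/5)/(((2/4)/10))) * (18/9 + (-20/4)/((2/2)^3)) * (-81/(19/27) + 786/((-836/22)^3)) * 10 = 413980557312000 * sqrt(3)/2546698687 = 281554.85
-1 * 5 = -5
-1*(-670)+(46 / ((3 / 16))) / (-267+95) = 86246 / 129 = 668.57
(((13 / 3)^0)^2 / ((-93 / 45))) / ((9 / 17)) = -85 / 93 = -0.91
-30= -30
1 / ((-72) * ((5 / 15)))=-1 / 24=-0.04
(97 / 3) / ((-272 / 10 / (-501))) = 80995 / 136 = 595.55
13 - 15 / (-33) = 148 / 11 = 13.45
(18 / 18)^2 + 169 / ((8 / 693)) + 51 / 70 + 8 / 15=14641.89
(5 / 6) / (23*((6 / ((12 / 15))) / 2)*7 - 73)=10 / 6369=0.00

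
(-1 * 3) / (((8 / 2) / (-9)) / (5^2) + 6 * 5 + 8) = -675 / 8546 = -0.08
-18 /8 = -9 /4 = -2.25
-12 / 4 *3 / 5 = -9 / 5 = -1.80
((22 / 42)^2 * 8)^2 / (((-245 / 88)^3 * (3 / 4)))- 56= -483044621026312 / 8580185688375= -56.30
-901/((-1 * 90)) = 901/90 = 10.01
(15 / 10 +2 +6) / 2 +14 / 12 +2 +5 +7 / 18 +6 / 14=3461 / 252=13.73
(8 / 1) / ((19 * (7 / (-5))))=-40 / 133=-0.30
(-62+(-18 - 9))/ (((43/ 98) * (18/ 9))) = -4361/ 43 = -101.42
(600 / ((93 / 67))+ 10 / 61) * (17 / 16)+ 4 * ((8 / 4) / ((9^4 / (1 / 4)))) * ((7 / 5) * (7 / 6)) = 684037643297 / 1488822120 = 459.45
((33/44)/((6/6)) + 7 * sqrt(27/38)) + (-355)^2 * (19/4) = 21 * sqrt(114)/38 + 1197239/2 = 598625.40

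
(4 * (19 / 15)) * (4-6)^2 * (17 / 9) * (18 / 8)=1292 / 15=86.13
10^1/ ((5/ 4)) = 8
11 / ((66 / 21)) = 7 / 2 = 3.50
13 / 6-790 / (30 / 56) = -2945 / 2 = -1472.50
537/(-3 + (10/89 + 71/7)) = 334551/4520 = 74.02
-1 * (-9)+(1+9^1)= 19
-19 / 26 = -0.73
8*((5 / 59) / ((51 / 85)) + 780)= 1104680 / 177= 6241.13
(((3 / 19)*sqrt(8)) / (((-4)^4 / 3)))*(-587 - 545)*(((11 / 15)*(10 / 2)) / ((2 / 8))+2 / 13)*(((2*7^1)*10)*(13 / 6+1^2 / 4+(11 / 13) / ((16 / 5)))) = -4789037785*sqrt(2) / 205504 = -32956.64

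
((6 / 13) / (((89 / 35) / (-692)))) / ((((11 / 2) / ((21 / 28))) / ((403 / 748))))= -1689345 / 183073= -9.23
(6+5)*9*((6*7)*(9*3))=112266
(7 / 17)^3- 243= -1193516 / 4913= -242.93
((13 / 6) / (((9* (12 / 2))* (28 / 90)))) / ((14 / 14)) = 65 / 504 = 0.13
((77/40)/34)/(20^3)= 77/10880000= 0.00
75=75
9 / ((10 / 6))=27 / 5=5.40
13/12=1.08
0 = 0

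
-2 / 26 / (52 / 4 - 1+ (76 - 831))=1 / 9659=0.00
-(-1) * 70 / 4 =35 / 2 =17.50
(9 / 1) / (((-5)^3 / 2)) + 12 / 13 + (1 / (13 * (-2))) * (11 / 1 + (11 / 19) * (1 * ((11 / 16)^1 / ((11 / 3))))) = 347603 / 988000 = 0.35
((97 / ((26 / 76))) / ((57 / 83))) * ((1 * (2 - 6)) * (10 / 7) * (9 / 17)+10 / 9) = -33009100 / 41769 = -790.28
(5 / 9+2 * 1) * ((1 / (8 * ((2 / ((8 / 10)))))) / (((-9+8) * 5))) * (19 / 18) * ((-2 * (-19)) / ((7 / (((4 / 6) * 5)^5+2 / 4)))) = -60.34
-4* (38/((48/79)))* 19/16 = -28519/96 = -297.07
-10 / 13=-0.77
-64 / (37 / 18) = -1152 / 37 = -31.14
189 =189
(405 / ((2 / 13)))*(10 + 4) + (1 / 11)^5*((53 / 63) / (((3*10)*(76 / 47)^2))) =64796094490444277 / 1758135788640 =36855.00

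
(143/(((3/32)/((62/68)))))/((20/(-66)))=-390104/85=-4589.46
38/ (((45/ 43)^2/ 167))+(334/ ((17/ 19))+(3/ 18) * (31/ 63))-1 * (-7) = 2975955727/ 481950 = 6174.82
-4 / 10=-2 / 5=-0.40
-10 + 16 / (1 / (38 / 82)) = -106 / 41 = -2.59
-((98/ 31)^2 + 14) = -23058/ 961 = -23.99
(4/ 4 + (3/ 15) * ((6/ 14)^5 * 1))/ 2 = 42139/ 84035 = 0.50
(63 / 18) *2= 7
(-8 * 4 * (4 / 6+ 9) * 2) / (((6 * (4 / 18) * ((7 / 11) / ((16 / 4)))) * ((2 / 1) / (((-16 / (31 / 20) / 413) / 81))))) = 3266560 / 7259301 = 0.45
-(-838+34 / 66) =27637 / 33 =837.48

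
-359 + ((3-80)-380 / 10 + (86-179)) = -567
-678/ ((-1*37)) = 18.32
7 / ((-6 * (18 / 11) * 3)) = -77 / 324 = -0.24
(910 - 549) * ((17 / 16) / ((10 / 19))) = 116603 / 160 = 728.77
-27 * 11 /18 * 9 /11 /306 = -3 /68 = -0.04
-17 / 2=-8.50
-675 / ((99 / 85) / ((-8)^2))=-408000 / 11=-37090.91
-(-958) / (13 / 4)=3832 / 13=294.77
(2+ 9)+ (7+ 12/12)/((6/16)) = 97/3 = 32.33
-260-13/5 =-1313/5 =-262.60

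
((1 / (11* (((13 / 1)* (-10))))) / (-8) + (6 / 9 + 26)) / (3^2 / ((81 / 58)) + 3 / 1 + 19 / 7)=19219263 / 8763040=2.19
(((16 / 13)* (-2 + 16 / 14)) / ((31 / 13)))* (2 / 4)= -48 / 217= -0.22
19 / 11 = 1.73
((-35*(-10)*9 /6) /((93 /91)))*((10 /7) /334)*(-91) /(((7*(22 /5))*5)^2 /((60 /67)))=-0.01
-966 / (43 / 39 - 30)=234 / 7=33.43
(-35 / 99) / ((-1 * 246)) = 35 / 24354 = 0.00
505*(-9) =-4545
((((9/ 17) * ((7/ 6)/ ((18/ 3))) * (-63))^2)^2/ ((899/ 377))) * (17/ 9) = 54633019077/ 38989568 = 1401.22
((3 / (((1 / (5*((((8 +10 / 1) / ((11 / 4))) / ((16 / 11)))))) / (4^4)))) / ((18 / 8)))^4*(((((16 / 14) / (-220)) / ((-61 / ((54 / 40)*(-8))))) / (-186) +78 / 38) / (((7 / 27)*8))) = 66675543510193746739200 / 19365731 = 3442965489409810.90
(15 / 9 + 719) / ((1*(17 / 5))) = 10810 / 51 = 211.96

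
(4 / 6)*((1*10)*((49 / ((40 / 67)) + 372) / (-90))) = -18163 / 540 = -33.64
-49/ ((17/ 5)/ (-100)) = 24500/ 17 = 1441.18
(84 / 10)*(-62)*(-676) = 1760304 / 5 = 352060.80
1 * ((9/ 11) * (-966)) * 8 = -69552/ 11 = -6322.91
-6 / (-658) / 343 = 3 / 112847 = 0.00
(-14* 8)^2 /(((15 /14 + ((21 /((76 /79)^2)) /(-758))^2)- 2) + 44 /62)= -52178135900674588672 /906786095433583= -57541.84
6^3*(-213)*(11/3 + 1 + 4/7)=-1686960/7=-240994.29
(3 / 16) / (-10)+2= 317 / 160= 1.98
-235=-235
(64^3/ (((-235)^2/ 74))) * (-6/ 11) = -116391936/ 607475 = -191.60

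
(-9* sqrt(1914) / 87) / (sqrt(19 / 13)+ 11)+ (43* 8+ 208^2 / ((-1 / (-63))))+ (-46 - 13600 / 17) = 2725129.63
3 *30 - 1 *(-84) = 174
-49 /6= -8.17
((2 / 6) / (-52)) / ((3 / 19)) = -19 / 468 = -0.04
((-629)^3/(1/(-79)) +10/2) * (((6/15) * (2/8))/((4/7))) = 17202322319/5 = 3440464463.80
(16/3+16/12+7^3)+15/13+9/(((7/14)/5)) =17192/39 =440.82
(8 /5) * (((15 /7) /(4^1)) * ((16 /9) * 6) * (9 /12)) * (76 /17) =3648 /119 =30.66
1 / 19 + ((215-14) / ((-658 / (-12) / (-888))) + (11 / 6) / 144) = -17580001031 / 5400864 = -3255.03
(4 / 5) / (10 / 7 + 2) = 7 / 30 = 0.23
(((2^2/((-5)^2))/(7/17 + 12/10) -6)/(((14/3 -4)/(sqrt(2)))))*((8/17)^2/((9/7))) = -905408*sqrt(2)/593895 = -2.16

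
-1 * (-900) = 900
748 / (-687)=-748 / 687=-1.09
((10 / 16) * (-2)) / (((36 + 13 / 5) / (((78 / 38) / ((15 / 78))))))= -2535 / 7334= -0.35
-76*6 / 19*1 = -24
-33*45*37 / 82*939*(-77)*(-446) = -885909498705 / 41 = -21607548748.90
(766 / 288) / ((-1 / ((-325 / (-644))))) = -124475 / 92736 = -1.34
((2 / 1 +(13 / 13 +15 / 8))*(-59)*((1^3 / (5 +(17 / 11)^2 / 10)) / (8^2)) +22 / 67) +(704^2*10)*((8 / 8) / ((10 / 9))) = 161659801513815 / 36242176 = 4460543.47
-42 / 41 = -1.02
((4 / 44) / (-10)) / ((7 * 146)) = -0.00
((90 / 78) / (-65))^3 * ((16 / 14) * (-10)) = 2160 / 33787663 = 0.00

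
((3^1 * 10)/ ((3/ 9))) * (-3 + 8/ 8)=-180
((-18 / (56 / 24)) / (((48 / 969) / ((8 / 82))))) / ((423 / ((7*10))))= -4845 / 1927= -2.51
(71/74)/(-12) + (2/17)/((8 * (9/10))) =-2881/45288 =-0.06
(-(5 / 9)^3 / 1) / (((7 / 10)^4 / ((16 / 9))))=-1.27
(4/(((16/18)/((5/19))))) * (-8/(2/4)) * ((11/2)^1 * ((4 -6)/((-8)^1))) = -495/19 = -26.05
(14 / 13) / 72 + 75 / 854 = 20539 / 199836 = 0.10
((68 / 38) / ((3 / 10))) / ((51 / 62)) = 1240 / 171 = 7.25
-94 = -94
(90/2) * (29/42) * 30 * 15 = 97875/7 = 13982.14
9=9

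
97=97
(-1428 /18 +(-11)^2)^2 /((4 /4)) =15625 /9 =1736.11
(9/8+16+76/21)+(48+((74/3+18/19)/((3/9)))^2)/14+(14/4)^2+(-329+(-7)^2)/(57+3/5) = 11782861/25992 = 453.33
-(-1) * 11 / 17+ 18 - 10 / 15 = 917 / 51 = 17.98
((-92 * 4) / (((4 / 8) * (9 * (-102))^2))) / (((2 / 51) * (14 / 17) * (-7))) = 46 / 11907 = 0.00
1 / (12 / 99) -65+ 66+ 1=41 / 4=10.25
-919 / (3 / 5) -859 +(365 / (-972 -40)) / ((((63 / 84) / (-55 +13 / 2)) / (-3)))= -3735247 / 1518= -2460.64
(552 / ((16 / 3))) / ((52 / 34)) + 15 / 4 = 1857 / 26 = 71.42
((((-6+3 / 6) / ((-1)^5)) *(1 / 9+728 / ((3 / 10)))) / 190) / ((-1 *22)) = -21841 / 6840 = -3.19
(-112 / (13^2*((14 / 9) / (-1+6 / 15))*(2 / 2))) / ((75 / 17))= 1224 / 21125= 0.06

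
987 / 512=1.93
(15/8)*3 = 5.62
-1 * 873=-873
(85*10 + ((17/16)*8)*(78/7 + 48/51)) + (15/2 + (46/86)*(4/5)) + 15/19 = 54984277/57190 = 961.43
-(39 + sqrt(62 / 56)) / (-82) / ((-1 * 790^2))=-39 / 51176200 - sqrt(217) / 716466800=-0.00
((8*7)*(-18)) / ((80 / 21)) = -1323 / 5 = -264.60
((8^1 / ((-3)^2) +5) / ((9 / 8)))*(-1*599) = -253976 / 81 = -3135.51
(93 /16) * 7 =651 /16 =40.69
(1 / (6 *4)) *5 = 5 / 24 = 0.21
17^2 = 289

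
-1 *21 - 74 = -95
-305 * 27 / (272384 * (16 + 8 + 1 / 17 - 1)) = -139995 / 106774528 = -0.00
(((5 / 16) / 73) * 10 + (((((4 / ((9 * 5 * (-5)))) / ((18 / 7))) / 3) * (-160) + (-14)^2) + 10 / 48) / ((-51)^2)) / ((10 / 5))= 0.06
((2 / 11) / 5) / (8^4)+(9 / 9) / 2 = 56321 / 112640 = 0.50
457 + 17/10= 4587/10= 458.70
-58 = -58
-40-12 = -52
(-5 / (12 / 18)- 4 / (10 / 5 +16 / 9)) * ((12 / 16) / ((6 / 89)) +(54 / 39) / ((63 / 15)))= -2426649 / 24752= -98.04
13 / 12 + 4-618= -7355 / 12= -612.92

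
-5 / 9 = -0.56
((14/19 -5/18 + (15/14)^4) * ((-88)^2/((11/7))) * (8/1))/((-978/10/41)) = -29367.20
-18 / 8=-9 / 4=-2.25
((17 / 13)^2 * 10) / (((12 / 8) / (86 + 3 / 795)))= 980.48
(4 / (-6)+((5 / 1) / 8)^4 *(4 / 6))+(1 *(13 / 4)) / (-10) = -9113 / 10240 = -0.89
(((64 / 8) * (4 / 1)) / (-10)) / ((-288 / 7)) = 7 / 90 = 0.08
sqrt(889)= 29.82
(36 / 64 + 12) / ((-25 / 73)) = -14673 / 400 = -36.68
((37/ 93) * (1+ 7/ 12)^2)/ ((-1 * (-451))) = 13357/ 6039792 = 0.00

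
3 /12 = 1 /4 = 0.25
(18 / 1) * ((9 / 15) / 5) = 54 / 25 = 2.16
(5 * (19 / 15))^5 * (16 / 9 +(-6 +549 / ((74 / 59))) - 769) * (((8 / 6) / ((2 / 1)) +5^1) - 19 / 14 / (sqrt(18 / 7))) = -16479333.70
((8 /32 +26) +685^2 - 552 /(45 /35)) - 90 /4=5625593 /12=468799.42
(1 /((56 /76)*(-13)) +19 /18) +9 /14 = 373 /234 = 1.59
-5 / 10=-1 / 2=-0.50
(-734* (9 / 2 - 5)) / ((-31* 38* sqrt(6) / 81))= -9909* sqrt(6) / 2356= -10.30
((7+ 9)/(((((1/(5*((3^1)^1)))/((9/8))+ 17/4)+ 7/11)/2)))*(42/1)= 7983360/29377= 271.76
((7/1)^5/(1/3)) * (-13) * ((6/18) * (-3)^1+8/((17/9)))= -36051015/17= -2120647.94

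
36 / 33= 12 / 11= 1.09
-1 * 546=-546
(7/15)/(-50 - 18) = -7/1020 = -0.01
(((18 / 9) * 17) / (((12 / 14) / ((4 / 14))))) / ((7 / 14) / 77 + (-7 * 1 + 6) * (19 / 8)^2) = -167552 / 83295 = -2.01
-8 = -8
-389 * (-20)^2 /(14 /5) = -389000 /7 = -55571.43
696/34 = 348/17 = 20.47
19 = 19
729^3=387420489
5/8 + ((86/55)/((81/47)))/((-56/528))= -7.93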